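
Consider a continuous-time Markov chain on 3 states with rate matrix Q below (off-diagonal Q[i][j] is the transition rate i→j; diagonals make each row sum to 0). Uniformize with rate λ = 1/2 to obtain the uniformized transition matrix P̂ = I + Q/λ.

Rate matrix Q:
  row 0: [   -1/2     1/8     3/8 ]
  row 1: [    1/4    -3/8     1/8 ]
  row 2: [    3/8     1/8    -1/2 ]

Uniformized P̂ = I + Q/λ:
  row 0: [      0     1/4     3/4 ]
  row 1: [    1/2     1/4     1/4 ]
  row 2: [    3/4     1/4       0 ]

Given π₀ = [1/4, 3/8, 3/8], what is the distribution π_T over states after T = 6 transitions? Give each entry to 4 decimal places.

t=0: π = [0.2500, 0.3750, 0.3750]
t=1: π = [0.4688, 0.2500, 0.2813]
t=2: π = [0.3359, 0.2500, 0.4141]
t=3: π = [0.4355, 0.2500, 0.3145]
t=4: π = [0.3608, 0.2500, 0.3892]
t=5: π = [0.4169, 0.2500, 0.3331]
t=6: π = [0.3748, 0.2500, 0.3752]

π = [0.3748, 0.2500, 0.3752]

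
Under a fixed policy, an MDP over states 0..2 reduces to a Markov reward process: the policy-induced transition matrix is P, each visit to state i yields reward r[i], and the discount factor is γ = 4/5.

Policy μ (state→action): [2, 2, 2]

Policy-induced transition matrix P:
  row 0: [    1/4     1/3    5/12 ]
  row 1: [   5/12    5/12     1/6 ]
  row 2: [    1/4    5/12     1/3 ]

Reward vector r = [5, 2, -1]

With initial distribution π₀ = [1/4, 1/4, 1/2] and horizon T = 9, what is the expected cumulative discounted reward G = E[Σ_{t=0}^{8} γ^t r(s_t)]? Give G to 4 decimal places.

G = 8.0217

t=0: π = [0.2500, 0.2500, 0.5000], E[r] = 1.2500, γ^t·E[r] = 1.250000, running G = 1.250000
t=1: π = [0.2917, 0.3958, 0.3125], E[r] = 1.9375, γ^t·E[r] = 1.550000, running G = 2.800000
t=2: π = [0.3160, 0.3924, 0.2917], E[r] = 2.0729, γ^t·E[r] = 1.326667, running G = 4.126667
t=3: π = [0.3154, 0.3903, 0.2943], E[r] = 2.0634, γ^t·E[r] = 1.056444, running G = 5.183111
t=4: π = [0.3151, 0.3904, 0.2946], E[r] = 2.0615, γ^t·E[r] = 0.844385, running G = 6.027496
t=5: π = [0.3151, 0.3904, 0.2945], E[r] = 2.0616, γ^t·E[r] = 0.675552, running G = 6.703048
t=6: π = [0.3151, 0.3904, 0.2945], E[r] = 2.0616, γ^t·E[r] = 0.540448, running G = 7.243496
t=7: π = [0.3151, 0.3904, 0.2945], E[r] = 2.0616, γ^t·E[r] = 0.432358, running G = 7.675854
t=8: π = [0.3151, 0.3904, 0.2945], E[r] = 2.0616, γ^t·E[r] = 0.345886, running G = 8.021741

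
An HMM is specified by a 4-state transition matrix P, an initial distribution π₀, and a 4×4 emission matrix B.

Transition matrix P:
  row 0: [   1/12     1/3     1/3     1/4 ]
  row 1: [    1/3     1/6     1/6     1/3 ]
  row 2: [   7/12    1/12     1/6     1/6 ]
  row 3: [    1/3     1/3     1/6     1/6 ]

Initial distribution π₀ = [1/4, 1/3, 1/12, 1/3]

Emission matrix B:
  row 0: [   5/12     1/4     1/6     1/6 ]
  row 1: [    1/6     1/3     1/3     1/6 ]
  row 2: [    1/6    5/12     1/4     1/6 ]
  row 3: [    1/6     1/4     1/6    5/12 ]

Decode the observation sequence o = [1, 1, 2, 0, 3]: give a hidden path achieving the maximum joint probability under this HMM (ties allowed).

path = [1, 0, 2, 0, 3]

t=0: δ = [6.250e-02, 1.111e-01, 3.472e-02, 8.333e-02]  (obs o_0=1)
t=1: δ = [9.259e-03, 9.259e-03, 8.681e-03, 9.259e-03]  ψ = [1, 3, 0, 1]  (obs o_1=1)
t=2: δ = [8.439e-04, 1.029e-03, 7.716e-04, 5.144e-04]  ψ = [2, 0, 0, 1]  (obs o_2=2)
t=3: δ = [1.875e-04, 4.689e-05, 4.689e-05, 5.716e-05]  ψ = [2, 0, 0, 1]  (obs o_3=0)
t=4: δ = [4.558e-06, 1.042e-05, 1.042e-05, 1.954e-05]  ψ = [2, 0, 0, 0]  (obs o_4=3)
backtrack: best end state = 3; path = [1, 0, 2, 0, 3]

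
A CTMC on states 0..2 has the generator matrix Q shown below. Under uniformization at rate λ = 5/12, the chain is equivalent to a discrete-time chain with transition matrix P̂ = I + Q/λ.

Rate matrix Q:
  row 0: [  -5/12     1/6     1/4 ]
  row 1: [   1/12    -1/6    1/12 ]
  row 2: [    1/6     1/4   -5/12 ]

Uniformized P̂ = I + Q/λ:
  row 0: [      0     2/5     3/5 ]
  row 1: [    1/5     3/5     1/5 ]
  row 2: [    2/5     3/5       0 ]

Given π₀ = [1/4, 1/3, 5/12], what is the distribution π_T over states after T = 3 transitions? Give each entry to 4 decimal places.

t=0: π = [0.2500, 0.3333, 0.4167]
t=1: π = [0.2333, 0.5500, 0.2167]
t=2: π = [0.1967, 0.5533, 0.2500]
t=3: π = [0.2107, 0.5607, 0.2287]

π = [0.2107, 0.5607, 0.2287]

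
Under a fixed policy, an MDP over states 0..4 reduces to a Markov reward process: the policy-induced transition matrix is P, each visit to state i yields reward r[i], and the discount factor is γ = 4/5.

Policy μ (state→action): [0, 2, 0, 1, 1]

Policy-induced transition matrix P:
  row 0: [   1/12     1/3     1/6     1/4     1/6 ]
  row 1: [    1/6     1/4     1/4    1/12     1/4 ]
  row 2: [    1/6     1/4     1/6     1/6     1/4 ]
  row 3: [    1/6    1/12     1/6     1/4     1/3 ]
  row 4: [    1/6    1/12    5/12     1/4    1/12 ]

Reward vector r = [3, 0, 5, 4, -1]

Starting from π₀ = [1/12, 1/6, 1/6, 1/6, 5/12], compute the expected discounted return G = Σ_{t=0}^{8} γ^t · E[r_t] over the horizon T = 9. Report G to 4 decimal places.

G = 8.9626

t=0: π = [0.0833, 0.1667, 0.1667, 0.1667, 0.4167], E[r] = 1.3333, γ^t·E[r] = 1.333333, running G = 1.333333
t=1: π = [0.1597, 0.1597, 0.2847, 0.2083, 0.1875], E[r] = 2.5486, γ^t·E[r] = 2.038889, running G = 3.372222
t=2: π = [0.1534, 0.1973, 0.2269, 0.1997, 0.2228], E[r] = 2.1701, γ^t·E[r] = 1.388889, running G = 4.761111
t=3: π = [0.1539, 0.1924, 0.2388, 0.1982, 0.2167], E[r] = 2.2318, γ^t·E[r] = 1.142691, running G = 5.903802
t=4: π = [0.1538, 0.1937, 0.2369, 0.1980, 0.2176], E[r] = 2.2205, γ^t·E[r] = 0.909516, running G = 6.813319
t=5: π = [0.1538, 0.1936, 0.2372, 0.1980, 0.2174], E[r] = 2.2220, γ^t·E[r] = 0.728118, running G = 7.541437
t=6: π = [0.1538, 0.1936, 0.2372, 0.1980, 0.2174], E[r] = 2.2218, γ^t·E[r] = 0.582419, running G = 8.123856
t=7: π = [0.1538, 0.1936, 0.2372, 0.1980, 0.2174], E[r] = 2.2218, γ^t·E[r] = 0.465943, running G = 8.589799
t=8: π = [0.1538, 0.1936, 0.2372, 0.1980, 0.2174], E[r] = 2.2218, γ^t·E[r] = 0.372753, running G = 8.962552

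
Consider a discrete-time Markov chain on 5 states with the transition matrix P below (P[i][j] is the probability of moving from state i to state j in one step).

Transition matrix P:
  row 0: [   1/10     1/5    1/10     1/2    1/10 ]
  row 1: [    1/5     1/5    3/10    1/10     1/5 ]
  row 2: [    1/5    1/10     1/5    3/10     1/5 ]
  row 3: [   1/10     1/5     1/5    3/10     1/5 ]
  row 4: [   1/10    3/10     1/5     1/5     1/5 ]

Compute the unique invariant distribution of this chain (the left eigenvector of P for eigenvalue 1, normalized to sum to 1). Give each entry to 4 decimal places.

Balance equations π_j = Σ_i π_i·P[i][j]:
  π_0 = 1/10·π_0 + 1/5·π_1 + 1/5·π_2 + 1/10·π_3 + 1/10·π_4
  π_1 = 1/5·π_0 + 1/5·π_1 + 1/10·π_2 + 1/5·π_3 + 3/10·π_4
  π_2 = 1/10·π_0 + 3/10·π_1 + 1/5·π_2 + 1/5·π_3 + 1/5·π_4
  π_3 = 1/2·π_0 + 1/10·π_1 + 3/10·π_2 + 3/10·π_3 + 1/5·π_4
  normalize: π_0 + π_1 + π_2 + π_3 + π_4 = 1
Solving the linear system gives exactly π = [1432/10201, 20/101, 2099/10201, 2753/10201, 1897/10201].

π = [0.1404, 0.1980, 0.2058, 0.2699, 0.1860]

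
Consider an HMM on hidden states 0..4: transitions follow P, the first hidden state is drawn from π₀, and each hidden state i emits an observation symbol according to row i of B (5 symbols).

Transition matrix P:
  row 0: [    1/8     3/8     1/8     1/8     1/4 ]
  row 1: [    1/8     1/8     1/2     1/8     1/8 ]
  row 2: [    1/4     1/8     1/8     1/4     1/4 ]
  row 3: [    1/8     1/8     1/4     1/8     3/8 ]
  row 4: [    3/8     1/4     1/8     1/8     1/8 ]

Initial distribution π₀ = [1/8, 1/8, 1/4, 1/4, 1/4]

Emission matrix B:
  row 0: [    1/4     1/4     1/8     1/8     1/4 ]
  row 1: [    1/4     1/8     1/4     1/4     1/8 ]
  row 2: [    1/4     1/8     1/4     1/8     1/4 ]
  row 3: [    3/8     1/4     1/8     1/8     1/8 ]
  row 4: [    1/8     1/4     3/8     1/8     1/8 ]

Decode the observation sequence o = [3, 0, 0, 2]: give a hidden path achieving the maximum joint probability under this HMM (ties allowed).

t=0: δ = [1.562e-02, 3.125e-02, 3.125e-02, 3.125e-02, 3.125e-02]  (obs o_0=3)
t=1: δ = [2.930e-03, 1.953e-03, 3.906e-03, 2.930e-03, 1.465e-03]  ψ = [4, 4, 1, 2, 3]  (obs o_1=0)
t=2: δ = [2.441e-04, 2.747e-04, 2.441e-04, 3.662e-04, 1.373e-04]  ψ = [2, 0, 1, 2, 3]  (obs o_2=0)
t=3: δ = [7.629e-06, 2.289e-05, 3.433e-05, 7.629e-06, 5.150e-05]  ψ = [2, 0, 1, 2, 3]  (obs o_3=2)
backtrack: best end state = 4; path = [1, 2, 3, 4]

path = [1, 2, 3, 4]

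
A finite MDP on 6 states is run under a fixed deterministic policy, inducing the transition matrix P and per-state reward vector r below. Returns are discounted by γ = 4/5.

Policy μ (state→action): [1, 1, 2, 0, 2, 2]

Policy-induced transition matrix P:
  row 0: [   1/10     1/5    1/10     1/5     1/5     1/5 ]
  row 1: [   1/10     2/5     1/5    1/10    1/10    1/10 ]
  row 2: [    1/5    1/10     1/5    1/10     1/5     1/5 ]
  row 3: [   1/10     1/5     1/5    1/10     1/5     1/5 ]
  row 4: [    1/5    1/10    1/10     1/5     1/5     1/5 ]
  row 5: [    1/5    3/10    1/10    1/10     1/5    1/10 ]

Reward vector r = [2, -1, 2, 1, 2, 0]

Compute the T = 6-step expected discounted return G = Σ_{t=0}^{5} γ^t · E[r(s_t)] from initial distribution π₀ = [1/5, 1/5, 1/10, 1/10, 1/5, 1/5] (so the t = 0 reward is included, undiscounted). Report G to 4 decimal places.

G = 3.1991

t=0: π = [0.2000, 0.2000, 0.1000, 0.1000, 0.2000, 0.2000], E[r] = 0.9000, γ^t·E[r] = 0.900000, running G = 0.900000
t=1: π = [0.1500, 0.2300, 0.1400, 0.1400, 0.1800, 0.1600], E[r] = 0.8500, γ^t·E[r] = 0.680000, running G = 1.580000
t=2: π = [0.1480, 0.2300, 0.1510, 0.1330, 0.1770, 0.1610], E[r] = 0.8550, γ^t·E[r] = 0.547200, running G = 2.127200
t=3: π = [0.1489, 0.2293, 0.1514, 0.1325, 0.1770, 0.1609], E[r] = 0.8578, γ^t·E[r] = 0.439194, running G = 2.566394
t=4: π = [0.1489, 0.2291, 0.1513, 0.1326, 0.1771, 0.1610], E[r] = 0.8581, γ^t·E[r] = 0.351486, running G = 2.917880
t=5: π = [0.1489, 0.2291, 0.1513, 0.1326, 0.1771, 0.1610], E[r] = 0.8582, γ^t·E[r] = 0.281207, running G = 3.199086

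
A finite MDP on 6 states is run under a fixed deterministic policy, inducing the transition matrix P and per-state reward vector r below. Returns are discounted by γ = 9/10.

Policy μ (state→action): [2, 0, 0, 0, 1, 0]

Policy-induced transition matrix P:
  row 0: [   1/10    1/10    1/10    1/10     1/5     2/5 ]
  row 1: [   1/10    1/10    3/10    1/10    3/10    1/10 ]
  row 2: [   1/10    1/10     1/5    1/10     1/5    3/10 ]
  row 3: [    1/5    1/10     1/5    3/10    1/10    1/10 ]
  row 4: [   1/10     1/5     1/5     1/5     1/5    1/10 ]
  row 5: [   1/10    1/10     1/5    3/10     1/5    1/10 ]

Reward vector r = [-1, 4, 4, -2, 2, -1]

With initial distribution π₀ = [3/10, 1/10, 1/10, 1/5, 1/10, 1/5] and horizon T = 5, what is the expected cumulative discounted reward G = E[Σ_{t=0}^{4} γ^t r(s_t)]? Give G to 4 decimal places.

G = 2.9869

t=0: π = [0.3000, 0.1000, 0.1000, 0.2000, 0.1000, 0.2000], E[r] = 0.1000, γ^t·E[r] = 0.100000, running G = 0.100000
t=1: π = [0.1200, 0.1100, 0.1800, 0.1900, 0.1900, 0.2100], E[r] = 0.8300, γ^t·E[r] = 0.747000, running G = 0.847000
t=2: π = [0.1190, 0.1190, 0.1990, 0.1990, 0.1920, 0.1720], E[r] = 0.9670, γ^t·E[r] = 0.783270, running G = 1.630270
t=3: π = [0.1199, 0.1192, 0.2000, 0.1934, 0.1920, 0.1755], E[r] = 0.9786, γ^t·E[r] = 0.713399, running G = 2.343669
t=4: π = [0.1193, 0.1192, 0.1999, 0.1930, 0.1926, 0.1760], E[r] = 0.9804, γ^t·E[r] = 0.643247, running G = 2.986916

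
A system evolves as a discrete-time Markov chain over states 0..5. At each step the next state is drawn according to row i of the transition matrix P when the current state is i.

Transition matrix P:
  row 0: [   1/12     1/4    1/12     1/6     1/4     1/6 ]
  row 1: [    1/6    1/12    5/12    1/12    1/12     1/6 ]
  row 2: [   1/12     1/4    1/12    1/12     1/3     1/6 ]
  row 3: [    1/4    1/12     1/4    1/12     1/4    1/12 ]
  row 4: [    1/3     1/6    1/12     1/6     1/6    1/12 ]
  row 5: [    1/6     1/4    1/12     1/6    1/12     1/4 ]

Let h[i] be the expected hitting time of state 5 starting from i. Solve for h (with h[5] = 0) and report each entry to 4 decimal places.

h = [7.2416, 7.1194, 7.2409, 7.8174, 7.8081, 0.0000]

First-step conditioning: h[5] = 0; for i ≠ 5, h[i] = 1 + Σ_k P[i][k]·h[k].
  h[0] = 1 + 1/12·h[0] + 1/4·h[1] + 1/12·h[2] + 1/6·h[3] + 1/4·h[4]
  h[1] = 1 + 1/6·h[0] + 1/12·h[1] + 5/12·h[2] + 1/12·h[3] + 1/12·h[4]
  h[2] = 1 + 1/12·h[0] + 1/4·h[1] + 1/12·h[2] + 1/12·h[3] + 1/3·h[4]
  h[3] = 1 + 1/4·h[0] + 1/12·h[1] + 1/4·h[2] + 1/12·h[3] + 1/4·h[4]
  h[4] = 1 + 1/3·h[0] + 1/6·h[1] + 1/12·h[2] + 1/6·h[3] + 1/6·h[4]
Solving the 5×5 linear system over states ≠ 5 gives exactly h = [37432/5169, 36800/5169, 12476/1723, 40408/5169, 40360/5169, 0] (h[5] = 0 is the target).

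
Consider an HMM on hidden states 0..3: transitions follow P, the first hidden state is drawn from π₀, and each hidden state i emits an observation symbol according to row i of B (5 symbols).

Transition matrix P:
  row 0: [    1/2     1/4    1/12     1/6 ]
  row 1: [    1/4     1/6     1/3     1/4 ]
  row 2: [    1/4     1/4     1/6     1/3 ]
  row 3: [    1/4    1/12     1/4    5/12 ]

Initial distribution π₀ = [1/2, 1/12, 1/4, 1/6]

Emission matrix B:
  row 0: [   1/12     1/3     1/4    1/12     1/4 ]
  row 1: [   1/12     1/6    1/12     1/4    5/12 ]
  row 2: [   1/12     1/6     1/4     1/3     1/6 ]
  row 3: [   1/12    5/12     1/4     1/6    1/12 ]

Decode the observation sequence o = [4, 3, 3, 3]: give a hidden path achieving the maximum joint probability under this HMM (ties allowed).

t=0: δ = [1.250e-01, 3.472e-02, 4.167e-02, 1.389e-02]  (obs o_0=4)
t=1: δ = [5.208e-03, 7.812e-03, 3.858e-03, 3.472e-03]  ψ = [0, 0, 1, 0]  (obs o_1=3)
t=2: δ = [2.170e-04, 3.255e-04, 8.681e-04, 3.255e-04]  ψ = [0, 0, 1, 1]  (obs o_2=3)
t=3: δ = [1.808e-05, 5.425e-05, 4.823e-05, 4.823e-05]  ψ = [2, 2, 2, 2]  (obs o_3=3)
backtrack: best end state = 1; path = [0, 1, 2, 1]

path = [0, 1, 2, 1]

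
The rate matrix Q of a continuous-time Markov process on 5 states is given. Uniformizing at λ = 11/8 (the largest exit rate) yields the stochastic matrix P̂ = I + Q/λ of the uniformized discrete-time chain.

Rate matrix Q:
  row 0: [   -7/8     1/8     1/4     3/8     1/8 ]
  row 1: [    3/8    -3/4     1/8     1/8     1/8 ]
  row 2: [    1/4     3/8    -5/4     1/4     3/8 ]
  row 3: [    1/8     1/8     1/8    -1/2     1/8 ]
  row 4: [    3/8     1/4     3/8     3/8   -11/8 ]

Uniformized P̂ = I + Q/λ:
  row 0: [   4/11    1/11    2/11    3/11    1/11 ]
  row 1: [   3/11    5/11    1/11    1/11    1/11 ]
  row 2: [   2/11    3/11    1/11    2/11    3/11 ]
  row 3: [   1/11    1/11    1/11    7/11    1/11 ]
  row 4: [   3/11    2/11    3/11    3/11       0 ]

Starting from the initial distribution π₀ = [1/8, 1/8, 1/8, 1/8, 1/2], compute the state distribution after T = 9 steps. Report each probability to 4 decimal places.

t=0: π = [0.1250, 0.1250, 0.1250, 0.1250, 0.5000]
t=1: π = [0.2500, 0.2045, 0.1932, 0.2841, 0.0682]
t=2: π = [0.2262, 0.2066, 0.1260, 0.3213, 0.1198]
t=3: π = [0.2234, 0.1998, 0.1333, 0.3405, 0.1029]
t=4: π = [0.2190, 0.1972, 0.1299, 0.3481, 0.1058]
t=5: π = [0.2175, 0.1958, 0.1301, 0.3517, 0.1049]
t=6: π = [0.2167, 0.1953, 0.1298, 0.3532, 0.1050]
t=7: π = [0.2164, 0.1951, 0.1297, 0.3538, 0.1050]
t=8: π = [0.2163, 0.1950, 0.1297, 0.3541, 0.1050]
t=9: π = [0.2162, 0.1949, 0.1297, 0.3543, 0.1049]

π = [0.2162, 0.1949, 0.1297, 0.3543, 0.1049]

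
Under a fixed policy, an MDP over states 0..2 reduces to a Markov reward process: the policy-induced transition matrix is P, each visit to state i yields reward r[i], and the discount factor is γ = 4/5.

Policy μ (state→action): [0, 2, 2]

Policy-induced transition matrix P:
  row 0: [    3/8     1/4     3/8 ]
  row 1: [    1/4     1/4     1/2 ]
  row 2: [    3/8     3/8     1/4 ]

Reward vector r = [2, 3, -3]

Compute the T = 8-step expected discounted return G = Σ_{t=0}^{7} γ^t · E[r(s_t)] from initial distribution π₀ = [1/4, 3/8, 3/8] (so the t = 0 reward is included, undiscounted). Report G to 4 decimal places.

G = 1.9381

t=0: π = [0.2500, 0.3750, 0.3750], E[r] = 0.5000, γ^t·E[r] = 0.500000, running G = 0.500000
t=1: π = [0.3281, 0.2969, 0.3750], E[r] = 0.4219, γ^t·E[r] = 0.337500, running G = 0.837500
t=2: π = [0.3379, 0.2969, 0.3652], E[r] = 0.4707, γ^t·E[r] = 0.301250, running G = 1.138750
t=3: π = [0.3379, 0.2957, 0.3665], E[r] = 0.4634, γ^t·E[r] = 0.237250, running G = 1.376000
t=4: π = [0.3380, 0.2958, 0.3661], E[r] = 0.4651, γ^t·E[r] = 0.190488, running G = 1.566488
t=5: π = [0.3380, 0.2958, 0.3662], E[r] = 0.4647, γ^t·E[r] = 0.152284, running G = 1.718771
t=6: π = [0.3380, 0.2958, 0.3662], E[r] = 0.4648, γ^t·E[r] = 0.121845, running G = 1.840616
t=7: π = [0.3380, 0.2958, 0.3662], E[r] = 0.4648, γ^t·E[r] = 0.097473, running G = 1.938089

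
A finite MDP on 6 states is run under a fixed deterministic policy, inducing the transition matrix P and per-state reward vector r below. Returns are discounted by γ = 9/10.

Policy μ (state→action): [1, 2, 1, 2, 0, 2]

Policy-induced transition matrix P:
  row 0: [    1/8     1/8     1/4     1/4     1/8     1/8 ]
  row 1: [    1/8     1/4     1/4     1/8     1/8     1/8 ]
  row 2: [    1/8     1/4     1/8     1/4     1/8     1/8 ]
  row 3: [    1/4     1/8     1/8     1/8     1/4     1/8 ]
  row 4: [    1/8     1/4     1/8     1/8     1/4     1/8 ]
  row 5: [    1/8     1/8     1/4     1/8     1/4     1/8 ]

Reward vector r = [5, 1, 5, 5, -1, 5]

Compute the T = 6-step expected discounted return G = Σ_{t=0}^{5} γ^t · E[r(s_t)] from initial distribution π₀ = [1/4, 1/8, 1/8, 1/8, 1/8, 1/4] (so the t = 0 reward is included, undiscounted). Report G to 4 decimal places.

G = 15.2810

t=0: π = [0.2500, 0.1250, 0.1250, 0.1250, 0.1250, 0.2500], E[r] = 3.7500, γ^t·E[r] = 3.750000, running G = 3.750000
t=1: π = [0.1406, 0.1719, 0.2031, 0.1719, 0.1875, 0.1250], E[r] = 3.1875, γ^t·E[r] = 2.868750, running G = 6.618750
t=2: π = [0.1465, 0.1953, 0.1797, 0.1680, 0.1855, 0.1250], E[r] = 3.1055, γ^t·E[r] = 2.515430, running G = 9.134180
t=3: π = [0.1460, 0.1951, 0.1833, 0.1658, 0.1848, 0.1250], E[r] = 3.1108, γ^t·E[r] = 2.267802, running G = 11.401982
t=4: π = [0.1457, 0.1954, 0.1833, 0.1662, 0.1844, 0.1250], E[r] = 3.1117, γ^t·E[r] = 2.041583, running G = 13.443565
t=5: π = [0.1458, 0.1954, 0.1833, 0.1661, 0.1845, 0.1250], E[r] = 3.1117, γ^t·E[r] = 1.837447, running G = 15.281012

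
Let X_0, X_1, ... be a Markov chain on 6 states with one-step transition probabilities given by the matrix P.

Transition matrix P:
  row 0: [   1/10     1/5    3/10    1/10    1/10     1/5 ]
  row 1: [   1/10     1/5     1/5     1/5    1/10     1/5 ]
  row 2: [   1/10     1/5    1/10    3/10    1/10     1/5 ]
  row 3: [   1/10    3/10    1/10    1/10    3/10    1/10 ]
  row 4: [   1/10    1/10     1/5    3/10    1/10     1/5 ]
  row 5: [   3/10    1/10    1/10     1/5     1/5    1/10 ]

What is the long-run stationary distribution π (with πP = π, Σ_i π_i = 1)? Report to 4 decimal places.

π = [0.1328, 0.1879, 0.1609, 0.1986, 0.1561, 0.1638]

Balance equations π_j = Σ_i π_i·P[i][j]:
  π_0 = 1/10·π_0 + 1/10·π_1 + 1/10·π_2 + 1/10·π_3 + 1/10·π_4 + 3/10·π_5
  π_1 = 1/5·π_0 + 1/5·π_1 + 1/5·π_2 + 3/10·π_3 + 1/10·π_4 + 1/10·π_5
  π_2 = 3/10·π_0 + 1/5·π_1 + 1/10·π_2 + 1/10·π_3 + 1/5·π_4 + 1/10·π_5
  π_3 = 1/10·π_0 + 1/5·π_1 + 3/10·π_2 + 1/10·π_3 + 3/10·π_4 + 1/5·π_5
  π_4 = 1/10·π_0 + 1/10·π_1 + 1/10·π_2 + 3/10·π_3 + 1/10·π_4 + 1/5·π_5
  normalize: π_0 + π_1 + π_2 + π_3 + π_4 + π_5 = 1
Solving the linear system gives exactly π = [17469/131590, 12361/65795, 21179/131590, 2613/13159, 2054/13159, 2155/13159].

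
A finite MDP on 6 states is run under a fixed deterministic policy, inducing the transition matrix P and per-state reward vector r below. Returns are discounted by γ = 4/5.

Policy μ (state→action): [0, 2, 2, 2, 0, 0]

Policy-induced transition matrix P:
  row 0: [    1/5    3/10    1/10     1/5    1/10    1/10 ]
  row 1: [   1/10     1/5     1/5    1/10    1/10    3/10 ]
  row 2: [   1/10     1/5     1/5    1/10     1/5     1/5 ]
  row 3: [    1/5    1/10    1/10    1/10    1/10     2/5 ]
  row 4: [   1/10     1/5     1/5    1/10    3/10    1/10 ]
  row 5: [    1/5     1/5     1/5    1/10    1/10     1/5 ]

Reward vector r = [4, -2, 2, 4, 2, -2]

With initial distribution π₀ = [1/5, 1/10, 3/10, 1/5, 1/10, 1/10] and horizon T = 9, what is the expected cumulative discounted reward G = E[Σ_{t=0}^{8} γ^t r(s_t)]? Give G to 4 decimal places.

G = 4.8559

t=0: π = [0.2000, 0.1000, 0.3000, 0.2000, 0.1000, 0.1000], E[r] = 2.0000, γ^t·E[r] = 2.000000, running G = 2.000000
t=1: π = [0.1500, 0.2000, 0.1600, 0.1200, 0.1500, 0.2200], E[r] = 0.8600, γ^t·E[r] = 0.688000, running G = 2.688000
t=2: π = [0.1490, 0.2030, 0.1730, 0.1150, 0.1460, 0.2140], E[r] = 0.8600, γ^t·E[r] = 0.550400, running G = 3.238400
t=3: π = [0.1478, 0.2034, 0.1736, 0.1149, 0.1465, 0.2138], E[r] = 0.8566, γ^t·E[r] = 0.438579, running G = 3.676979
t=4: π = [0.1477, 0.2033, 0.1737, 0.1148, 0.1467, 0.2139], E[r] = 0.8561, γ^t·E[r] = 0.350675, running G = 4.027654
t=5: π = [0.1476, 0.2033, 0.1738, 0.1148, 0.1467, 0.2139], E[r] = 0.8562, γ^t·E[r] = 0.280569, running G = 4.308224
t=6: π = [0.1476, 0.2033, 0.1738, 0.1148, 0.1467, 0.2138], E[r] = 0.8562, γ^t·E[r] = 0.224458, running G = 4.532681
t=7: π = [0.1476, 0.2033, 0.1738, 0.1148, 0.1467, 0.2138], E[r] = 0.8562, γ^t·E[r] = 0.179566, running G = 4.712248
t=8: π = [0.1476, 0.2033, 0.1738, 0.1148, 0.1467, 0.2138], E[r] = 0.8562, γ^t·E[r] = 0.143653, running G = 4.855901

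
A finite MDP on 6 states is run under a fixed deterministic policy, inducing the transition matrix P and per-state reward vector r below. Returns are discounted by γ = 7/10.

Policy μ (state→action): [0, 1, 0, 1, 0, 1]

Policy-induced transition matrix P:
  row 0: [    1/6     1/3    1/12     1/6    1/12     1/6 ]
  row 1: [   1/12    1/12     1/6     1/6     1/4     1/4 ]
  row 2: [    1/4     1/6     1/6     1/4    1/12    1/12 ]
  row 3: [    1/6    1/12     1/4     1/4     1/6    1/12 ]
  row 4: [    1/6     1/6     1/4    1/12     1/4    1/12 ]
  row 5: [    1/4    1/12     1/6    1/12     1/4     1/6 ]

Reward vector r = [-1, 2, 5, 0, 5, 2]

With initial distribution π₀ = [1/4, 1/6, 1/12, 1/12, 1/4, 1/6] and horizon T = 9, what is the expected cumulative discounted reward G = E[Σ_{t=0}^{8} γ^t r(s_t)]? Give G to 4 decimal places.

t=0: π = [0.2500, 0.1667, 0.0833, 0.0833, 0.2500, 0.1667], E[r] = 2.0833, γ^t·E[r] = 2.083333, running G = 2.083333
t=1: π = [0.1736, 0.1736, 0.1736, 0.1458, 0.1875, 0.1458], E[r] = 2.2708, γ^t·E[r] = 1.589583, running G = 3.672917
t=2: π = [0.1788, 0.1568, 0.1800, 0.1655, 0.1800, 0.1389], E[r] = 2.2124, γ^t·E[r] = 1.084068, running G = 4.756985
t=3: π = [0.1802, 0.1580, 0.1806, 0.1689, 0.1764, 0.1359], E[r] = 2.1926, γ^t·E[r] = 0.752066, running G = 5.509051
t=4: π = [0.1799, 0.1581, 0.1804, 0.1698, 0.1758, 0.1360], E[r] = 2.1896, γ^t·E[r] = 0.525715, running G = 6.034766
t=5: π = [0.1799, 0.1580, 0.1805, 0.1699, 0.1758, 0.1360], E[r] = 2.1895, γ^t·E[r] = 0.367994, running G = 6.402759
t=6: π = [0.1799, 0.1580, 0.1805, 0.1699, 0.1758, 0.1360], E[r] = 2.1894, γ^t·E[r] = 0.257585, running G = 6.660345
t=7: π = [0.1799, 0.1580, 0.1805, 0.1699, 0.1758, 0.1360], E[r] = 2.1894, γ^t·E[r] = 0.180308, running G = 6.840652
t=8: π = [0.1799, 0.1580, 0.1805, 0.1699, 0.1758, 0.1360], E[r] = 2.1894, γ^t·E[r] = 0.126215, running G = 6.966868

G = 6.9669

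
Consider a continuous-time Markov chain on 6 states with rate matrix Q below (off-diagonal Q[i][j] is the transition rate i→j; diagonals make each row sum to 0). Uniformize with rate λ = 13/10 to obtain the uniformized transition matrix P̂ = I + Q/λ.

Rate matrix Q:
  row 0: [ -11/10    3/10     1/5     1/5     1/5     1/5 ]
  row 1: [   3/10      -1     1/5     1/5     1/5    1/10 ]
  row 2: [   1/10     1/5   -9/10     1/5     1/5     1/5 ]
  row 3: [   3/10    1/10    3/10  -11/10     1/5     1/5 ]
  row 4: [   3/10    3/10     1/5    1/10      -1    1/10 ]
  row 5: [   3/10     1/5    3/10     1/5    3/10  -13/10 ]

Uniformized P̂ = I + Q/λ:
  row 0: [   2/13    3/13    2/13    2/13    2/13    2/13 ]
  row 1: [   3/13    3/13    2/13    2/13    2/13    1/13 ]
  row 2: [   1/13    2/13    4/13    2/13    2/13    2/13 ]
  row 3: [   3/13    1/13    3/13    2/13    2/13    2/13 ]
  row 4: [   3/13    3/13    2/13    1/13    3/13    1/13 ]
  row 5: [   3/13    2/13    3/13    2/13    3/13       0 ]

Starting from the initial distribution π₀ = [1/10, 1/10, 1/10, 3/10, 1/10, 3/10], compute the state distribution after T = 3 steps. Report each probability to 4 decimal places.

π = [0.1852, 0.1848, 0.2049, 0.1404, 0.1761, 0.1087]

t=0: π = [0.1000, 0.1000, 0.1000, 0.3000, 0.1000, 0.3000]
t=1: π = [0.2077, 0.1538, 0.2154, 0.1462, 0.1846, 0.0923]
t=2: π = [0.1817, 0.1846, 0.2053, 0.1396, 0.1751, 0.1136]
t=3: π = [0.1852, 0.1848, 0.2049, 0.1404, 0.1761, 0.1087]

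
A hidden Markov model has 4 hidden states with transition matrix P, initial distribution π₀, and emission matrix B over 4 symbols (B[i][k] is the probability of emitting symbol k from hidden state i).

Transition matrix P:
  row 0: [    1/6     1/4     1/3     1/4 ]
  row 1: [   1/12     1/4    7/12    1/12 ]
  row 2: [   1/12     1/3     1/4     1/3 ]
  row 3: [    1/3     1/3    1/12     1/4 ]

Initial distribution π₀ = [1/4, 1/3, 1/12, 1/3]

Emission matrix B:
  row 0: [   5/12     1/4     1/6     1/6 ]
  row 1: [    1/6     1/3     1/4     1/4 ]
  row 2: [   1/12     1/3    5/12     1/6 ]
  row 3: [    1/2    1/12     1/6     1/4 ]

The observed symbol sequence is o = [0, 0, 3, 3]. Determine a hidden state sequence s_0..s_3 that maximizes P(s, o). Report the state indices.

path = [3, 3, 1, 2]

t=0: δ = [1.042e-01, 5.556e-02, 6.944e-03, 1.667e-01]  (obs o_0=0)
t=1: δ = [2.315e-02, 9.259e-03, 2.894e-03, 2.083e-02]  ψ = [3, 3, 0, 3]  (obs o_1=0)
t=2: δ = [1.157e-03, 1.736e-03, 1.286e-03, 1.447e-03]  ψ = [3, 3, 0, 0]  (obs o_2=3)
t=3: δ = [8.038e-05, 1.206e-04, 1.688e-04, 1.072e-04]  ψ = [3, 3, 1, 2]  (obs o_3=3)
backtrack: best end state = 2; path = [3, 3, 1, 2]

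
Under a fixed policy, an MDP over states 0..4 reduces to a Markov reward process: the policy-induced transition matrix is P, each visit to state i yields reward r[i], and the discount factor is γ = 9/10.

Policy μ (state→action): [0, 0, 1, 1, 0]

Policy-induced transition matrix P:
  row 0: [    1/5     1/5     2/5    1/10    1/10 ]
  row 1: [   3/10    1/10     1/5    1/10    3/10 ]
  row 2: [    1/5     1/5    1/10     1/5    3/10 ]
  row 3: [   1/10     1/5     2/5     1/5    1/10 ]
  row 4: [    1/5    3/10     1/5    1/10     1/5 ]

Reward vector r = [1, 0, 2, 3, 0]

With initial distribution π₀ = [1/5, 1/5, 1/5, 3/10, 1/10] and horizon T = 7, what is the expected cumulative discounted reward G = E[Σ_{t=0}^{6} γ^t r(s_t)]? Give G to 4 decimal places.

t=0: π = [0.2000, 0.2000, 0.2000, 0.3000, 0.1000], E[r] = 1.5000, γ^t·E[r] = 1.500000, running G = 1.500000
t=1: π = [0.1900, 0.1900, 0.2800, 0.1500, 0.1900], E[r] = 1.2000, γ^t·E[r] = 1.080000, running G = 2.580000
t=2: π = [0.2040, 0.2000, 0.2400, 0.1430, 0.2130], E[r] = 1.1130, γ^t·E[r] = 0.901530, running G = 3.481530
t=3: π = [0.2057, 0.2013, 0.2454, 0.1383, 0.2093], E[r] = 1.1114, γ^t·E[r] = 0.810211, running G = 4.291741
t=4: π = [0.2063, 0.2008, 0.2443, 0.1384, 0.2103], E[r] = 1.1099, γ^t·E[r] = 0.728225, running G = 5.019966
t=5: π = [0.2062, 0.2009, 0.2445, 0.1383, 0.2100], E[r] = 1.1100, γ^t·E[r] = 0.655472, running G = 5.675438
t=6: π = [0.2063, 0.2009, 0.2445, 0.1383, 0.2101], E[r] = 1.1100, γ^t·E[r] = 0.589900, running G = 6.265338

G = 6.2653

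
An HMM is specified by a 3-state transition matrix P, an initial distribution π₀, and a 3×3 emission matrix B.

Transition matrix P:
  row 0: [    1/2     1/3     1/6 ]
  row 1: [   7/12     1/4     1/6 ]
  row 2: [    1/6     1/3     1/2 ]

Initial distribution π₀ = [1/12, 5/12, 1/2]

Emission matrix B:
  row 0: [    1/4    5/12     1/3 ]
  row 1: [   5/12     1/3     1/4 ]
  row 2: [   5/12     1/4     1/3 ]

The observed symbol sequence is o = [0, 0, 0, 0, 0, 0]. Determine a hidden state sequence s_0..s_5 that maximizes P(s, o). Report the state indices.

path = [2, 2, 2, 2, 2, 2]

t=0: δ = [2.083e-02, 1.736e-01, 2.083e-01]  (obs o_0=0)
t=1: δ = [2.532e-02, 2.894e-02, 4.340e-02]  ψ = [1, 2, 2]  (obs o_1=0)
t=2: δ = [4.220e-03, 6.028e-03, 9.042e-03]  ψ = [1, 2, 2]  (obs o_2=0)
t=3: δ = [8.791e-04, 1.256e-03, 1.884e-03]  ψ = [1, 2, 2]  (obs o_3=0)
t=4: δ = [1.831e-04, 2.616e-04, 3.925e-04]  ψ = [1, 2, 2]  (obs o_4=0)
t=5: δ = [3.816e-05, 5.451e-05, 8.176e-05]  ψ = [1, 2, 2]  (obs o_5=0)
backtrack: best end state = 2; path = [2, 2, 2, 2, 2, 2]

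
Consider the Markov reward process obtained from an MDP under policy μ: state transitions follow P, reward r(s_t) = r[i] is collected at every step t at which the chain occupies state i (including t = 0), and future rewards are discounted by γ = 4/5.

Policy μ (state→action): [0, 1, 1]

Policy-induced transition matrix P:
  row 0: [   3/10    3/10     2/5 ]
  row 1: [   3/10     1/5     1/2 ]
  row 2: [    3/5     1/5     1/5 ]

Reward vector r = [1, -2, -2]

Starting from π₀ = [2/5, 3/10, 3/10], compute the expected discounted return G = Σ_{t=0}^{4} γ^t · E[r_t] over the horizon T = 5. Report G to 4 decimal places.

G = -2.6769

t=0: π = [0.4000, 0.3000, 0.3000], E[r] = -0.8000, γ^t·E[r] = -0.800000, running G = -0.800000
t=1: π = [0.3900, 0.2400, 0.3700], E[r] = -0.8300, γ^t·E[r] = -0.664000, running G = -1.464000
t=2: π = [0.4110, 0.2390, 0.3500], E[r] = -0.7670, γ^t·E[r] = -0.490880, running G = -1.954880
t=3: π = [0.4050, 0.2411, 0.3539], E[r] = -0.7850, γ^t·E[r] = -0.401920, running G = -2.356800
t=4: π = [0.4062, 0.2405, 0.3533], E[r] = -0.7815, γ^t·E[r] = -0.320098, running G = -2.676898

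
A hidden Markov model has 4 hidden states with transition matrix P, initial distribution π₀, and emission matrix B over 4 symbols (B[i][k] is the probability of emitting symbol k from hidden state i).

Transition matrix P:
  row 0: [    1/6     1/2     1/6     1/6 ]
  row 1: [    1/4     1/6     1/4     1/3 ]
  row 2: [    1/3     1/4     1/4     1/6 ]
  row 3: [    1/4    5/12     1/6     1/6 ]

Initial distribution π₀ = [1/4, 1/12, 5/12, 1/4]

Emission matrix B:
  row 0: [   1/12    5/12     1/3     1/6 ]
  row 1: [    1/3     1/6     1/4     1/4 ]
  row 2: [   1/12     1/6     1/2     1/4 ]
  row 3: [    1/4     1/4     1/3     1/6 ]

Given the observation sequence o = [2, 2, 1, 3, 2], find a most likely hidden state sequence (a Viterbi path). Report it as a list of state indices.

t=0: δ = [8.333e-02, 2.083e-02, 2.083e-01, 8.333e-02]  (obs o_0=2)
t=1: δ = [2.315e-02, 1.302e-02, 2.604e-02, 1.157e-02]  ψ = [2, 2, 2, 2]  (obs o_1=2)
t=2: δ = [3.617e-03, 1.929e-03, 1.085e-03, 1.085e-03]  ψ = [2, 0, 2, 1]  (obs o_2=1)
t=3: δ = [1.005e-04, 4.521e-04, 1.507e-04, 1.072e-04]  ψ = [0, 0, 0, 1]  (obs o_3=3)
t=4: δ = [3.768e-05, 1.884e-05, 5.651e-05, 5.023e-05]  ψ = [1, 1, 1, 1]  (obs o_4=2)
backtrack: best end state = 2; path = [2, 2, 0, 1, 2]

path = [2, 2, 0, 1, 2]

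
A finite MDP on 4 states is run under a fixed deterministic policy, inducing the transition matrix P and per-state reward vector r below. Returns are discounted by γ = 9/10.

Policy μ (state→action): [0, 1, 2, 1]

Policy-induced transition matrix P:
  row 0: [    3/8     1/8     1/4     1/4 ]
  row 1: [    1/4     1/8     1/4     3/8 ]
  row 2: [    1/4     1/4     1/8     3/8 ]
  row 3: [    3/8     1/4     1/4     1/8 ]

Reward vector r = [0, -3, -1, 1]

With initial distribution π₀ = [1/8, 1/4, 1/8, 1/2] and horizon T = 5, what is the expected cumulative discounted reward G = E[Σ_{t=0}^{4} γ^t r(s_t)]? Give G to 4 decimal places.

t=0: π = [0.1250, 0.2500, 0.1250, 0.5000], E[r] = -0.3750, γ^t·E[r] = -0.375000, running G = -0.375000
t=1: π = [0.3281, 0.2031, 0.2344, 0.2344], E[r] = -0.6094, γ^t·E[r] = -0.548438, running G = -0.923438
t=2: π = [0.3203, 0.1836, 0.2207, 0.2754], E[r] = -0.4961, γ^t·E[r] = -0.401836, running G = -1.325273
t=3: π = [0.3245, 0.1870, 0.2224, 0.2661], E[r] = -0.5173, γ^t·E[r] = -0.377136, running G = -1.702410
t=4: π = [0.3238, 0.1861, 0.2222, 0.2679], E[r] = -0.5125, γ^t·E[r] = -0.336239, running G = -2.038649

G = -2.0386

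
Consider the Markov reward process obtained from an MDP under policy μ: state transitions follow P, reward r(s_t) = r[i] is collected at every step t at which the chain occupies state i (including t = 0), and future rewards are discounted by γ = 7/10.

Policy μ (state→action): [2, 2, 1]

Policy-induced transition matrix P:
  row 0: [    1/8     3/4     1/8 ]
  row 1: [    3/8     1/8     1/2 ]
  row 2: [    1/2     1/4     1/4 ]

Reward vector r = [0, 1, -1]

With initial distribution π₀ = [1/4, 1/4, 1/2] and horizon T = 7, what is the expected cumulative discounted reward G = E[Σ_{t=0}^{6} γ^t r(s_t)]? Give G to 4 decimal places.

t=0: π = [0.2500, 0.2500, 0.5000], E[r] = -0.2500, γ^t·E[r] = -0.250000, running G = -0.250000
t=1: π = [0.3750, 0.3438, 0.2813], E[r] = 0.0625, γ^t·E[r] = 0.043750, running G = -0.206250
t=2: π = [0.3164, 0.3945, 0.2891], E[r] = 0.1055, γ^t·E[r] = 0.051680, running G = -0.154570
t=3: π = [0.3320, 0.3589, 0.3091], E[r] = 0.0498, γ^t·E[r] = 0.017083, running G = -0.137487
t=4: π = [0.3306, 0.3712, 0.2982], E[r] = 0.0729, γ^t·E[r] = 0.017512, running G = -0.119975
t=5: π = [0.3296, 0.3689, 0.3015], E[r] = 0.0675, γ^t·E[r] = 0.011338, running G = -0.108637
t=6: π = [0.3303, 0.3687, 0.3010], E[r] = 0.0677, γ^t·E[r] = 0.007961, running G = -0.100676

G = -0.1007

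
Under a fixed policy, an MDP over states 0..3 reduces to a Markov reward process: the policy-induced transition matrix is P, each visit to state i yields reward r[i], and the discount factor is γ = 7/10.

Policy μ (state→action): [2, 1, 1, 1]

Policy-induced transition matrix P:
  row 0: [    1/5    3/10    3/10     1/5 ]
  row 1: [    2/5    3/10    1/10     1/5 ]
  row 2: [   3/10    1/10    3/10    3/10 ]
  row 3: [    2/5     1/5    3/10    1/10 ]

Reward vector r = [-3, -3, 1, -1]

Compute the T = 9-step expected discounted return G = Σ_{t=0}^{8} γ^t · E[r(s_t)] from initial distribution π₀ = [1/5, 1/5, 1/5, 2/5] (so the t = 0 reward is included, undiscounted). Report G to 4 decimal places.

G = -4.8717

t=0: π = [0.2000, 0.2000, 0.2000, 0.4000], E[r] = -1.4000, γ^t·E[r] = -1.400000, running G = -1.400000
t=1: π = [0.3400, 0.2200, 0.2600, 0.1800], E[r] = -1.6000, γ^t·E[r] = -1.120000, running G = -2.520000
t=2: π = [0.3060, 0.2300, 0.2560, 0.2080], E[r] = -1.5600, γ^t·E[r] = -0.764400, running G = -3.284400
t=3: π = [0.3132, 0.2280, 0.2540, 0.2048], E[r] = -1.5744, γ^t·E[r] = -0.540019, running G = -3.824419
t=4: π = [0.3120, 0.2287, 0.2544, 0.2049], E[r] = -1.5726, γ^t·E[r] = -0.377572, running G = -4.201991
t=5: π = [0.3122, 0.2286, 0.2543, 0.2049], E[r] = -1.5731, γ^t·E[r] = -0.264388, running G = -4.466378
t=6: π = [0.3121, 0.2287, 0.2543, 0.2049], E[r] = -1.5730, γ^t·E[r] = -0.185067, running G = -4.651445
t=7: π = [0.3121, 0.2287, 0.2543, 0.2049], E[r] = -1.5731, γ^t·E[r] = -0.129548, running G = -4.780993
t=8: π = [0.3121, 0.2287, 0.2543, 0.2049], E[r] = -1.5731, γ^t·E[r] = -0.090683, running G = -4.871676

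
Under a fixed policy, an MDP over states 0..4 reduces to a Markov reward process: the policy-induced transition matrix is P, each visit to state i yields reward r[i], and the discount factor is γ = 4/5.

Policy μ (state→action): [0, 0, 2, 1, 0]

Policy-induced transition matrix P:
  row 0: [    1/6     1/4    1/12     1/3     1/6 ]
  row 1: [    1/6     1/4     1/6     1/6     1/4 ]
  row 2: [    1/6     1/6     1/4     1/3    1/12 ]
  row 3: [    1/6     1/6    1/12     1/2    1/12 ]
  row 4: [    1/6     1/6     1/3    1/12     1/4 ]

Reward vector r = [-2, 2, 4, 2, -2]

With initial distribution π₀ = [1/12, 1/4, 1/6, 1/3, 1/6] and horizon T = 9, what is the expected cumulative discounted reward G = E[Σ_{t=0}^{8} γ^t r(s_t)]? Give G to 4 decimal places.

G = 4.8044

t=0: π = [0.0833, 0.2500, 0.1667, 0.3333, 0.1667], E[r] = 1.3333, γ^t·E[r] = 1.333333, running G = 1.333333
t=1: π = [0.1667, 0.1944, 0.1736, 0.3056, 0.1597], E[r] = 1.0417, γ^t·E[r] = 0.833333, running G = 2.166667
t=2: π = [0.1667, 0.1968, 0.1684, 0.3119, 0.1563], E[r] = 1.0451, γ^t·E[r] = 0.668889, running G = 2.835556
t=3: π = [0.1667, 0.1970, 0.1669, 0.3135, 0.1561], E[r] = 1.0428, γ^t·E[r] = 0.533926, running G = 3.369481
t=4: π = [0.1667, 0.1970, 0.1666, 0.3137, 0.1561], E[r] = 1.0422, γ^t·E[r] = 0.426904, running G = 3.796385
t=5: π = [0.1667, 0.1970, 0.1665, 0.3138, 0.1561], E[r] = 1.0421, γ^t·E[r] = 0.341489, running G = 4.137874
t=6: π = [0.1667, 0.1970, 0.1665, 0.3138, 0.1561], E[r] = 1.0421, γ^t·E[r] = 0.273187, running G = 4.411060
t=7: π = [0.1667, 0.1970, 0.1665, 0.3138, 0.1561], E[r] = 1.0421, γ^t·E[r] = 0.218549, running G = 4.629609
t=8: π = [0.1667, 0.1970, 0.1665, 0.3138, 0.1561], E[r] = 1.0421, γ^t·E[r] = 0.174839, running G = 4.804448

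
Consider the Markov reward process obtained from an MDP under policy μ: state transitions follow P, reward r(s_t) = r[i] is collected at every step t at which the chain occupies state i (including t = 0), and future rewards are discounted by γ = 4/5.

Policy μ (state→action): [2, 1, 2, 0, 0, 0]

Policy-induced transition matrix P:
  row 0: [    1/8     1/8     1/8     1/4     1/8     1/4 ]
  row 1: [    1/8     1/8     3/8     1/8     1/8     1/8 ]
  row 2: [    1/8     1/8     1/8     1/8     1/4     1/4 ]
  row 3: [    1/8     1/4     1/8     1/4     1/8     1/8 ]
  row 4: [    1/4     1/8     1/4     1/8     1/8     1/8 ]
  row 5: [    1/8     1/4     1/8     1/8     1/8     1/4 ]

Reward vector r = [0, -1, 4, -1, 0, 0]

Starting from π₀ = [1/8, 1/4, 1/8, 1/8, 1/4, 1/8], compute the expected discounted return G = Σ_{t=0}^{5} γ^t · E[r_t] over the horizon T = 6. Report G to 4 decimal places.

t=0: π = [0.1250, 0.2500, 0.1250, 0.1250, 0.2500, 0.1250], E[r] = 0.1250, γ^t·E[r] = 0.125000, running G = 0.125000
t=1: π = [0.1563, 0.1563, 0.2188, 0.1563, 0.1406, 0.1719], E[r] = 0.5625, γ^t·E[r] = 0.450000, running G = 0.575000
t=2: π = [0.1426, 0.1660, 0.1816, 0.1641, 0.1523, 0.1934], E[r] = 0.3965, γ^t·E[r] = 0.253750, running G = 0.828750
t=3: π = [0.1440, 0.1697, 0.1855, 0.1633, 0.1477, 0.1897], E[r] = 0.4092, γ^t·E[r] = 0.209500, running G = 1.038250
t=4: π = [0.1435, 0.1691, 0.1859, 0.1634, 0.1482, 0.1899], E[r] = 0.4110, γ^t·E[r] = 0.168338, running G = 1.206588
t=5: π = [0.1435, 0.1692, 0.1858, 0.1634, 0.1482, 0.1899], E[r] = 0.4107, γ^t·E[r] = 0.134578, running G = 1.341165

G = 1.3412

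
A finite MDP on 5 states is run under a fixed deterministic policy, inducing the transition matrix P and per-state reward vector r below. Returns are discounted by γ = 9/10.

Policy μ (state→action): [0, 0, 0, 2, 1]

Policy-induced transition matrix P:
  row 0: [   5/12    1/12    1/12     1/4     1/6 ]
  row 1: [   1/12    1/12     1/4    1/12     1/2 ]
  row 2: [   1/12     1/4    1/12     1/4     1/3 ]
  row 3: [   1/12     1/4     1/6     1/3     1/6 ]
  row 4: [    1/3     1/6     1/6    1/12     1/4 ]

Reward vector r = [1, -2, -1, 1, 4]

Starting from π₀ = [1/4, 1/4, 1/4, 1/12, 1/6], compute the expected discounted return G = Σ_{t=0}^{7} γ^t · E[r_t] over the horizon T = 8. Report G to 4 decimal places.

t=0: π = [0.2500, 0.2500, 0.2500, 0.0833, 0.1667], E[r] = 0.2500, γ^t·E[r] = 0.250000, running G = 0.250000
t=1: π = [0.2083, 0.1528, 0.1458, 0.1875, 0.3056], E[r] = 1.1667, γ^t·E[r] = 1.050000, running G = 1.300000
t=2: π = [0.2292, 0.1644, 0.1499, 0.1892, 0.2674], E[r] = 1.0093, γ^t·E[r] = 0.817500, running G = 2.117500
t=3: π = [0.2266, 0.1621, 0.1488, 0.1938, 0.2687], E[r] = 1.0222, γ^t·E[r] = 0.745172, running G = 2.862672
t=4: π = [0.2260, 0.1628, 0.1489, 0.1943, 0.2679], E[r] = 1.0174, γ^t·E[r] = 0.667533, running G = 3.530205
t=5: π = [0.2257, 0.1629, 0.1490, 0.1944, 0.2681], E[r] = 1.0177, γ^t·E[r] = 0.600924, running G = 4.131129
t=6: π = [0.2256, 0.1629, 0.1490, 0.1944, 0.2681], E[r] = 1.0176, γ^t·E[r] = 0.540807, running G = 4.671936
t=7: π = [0.2256, 0.1629, 0.1490, 0.1944, 0.2681], E[r] = 1.0177, γ^t·E[r] = 0.486747, running G = 5.158683

G = 5.1587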